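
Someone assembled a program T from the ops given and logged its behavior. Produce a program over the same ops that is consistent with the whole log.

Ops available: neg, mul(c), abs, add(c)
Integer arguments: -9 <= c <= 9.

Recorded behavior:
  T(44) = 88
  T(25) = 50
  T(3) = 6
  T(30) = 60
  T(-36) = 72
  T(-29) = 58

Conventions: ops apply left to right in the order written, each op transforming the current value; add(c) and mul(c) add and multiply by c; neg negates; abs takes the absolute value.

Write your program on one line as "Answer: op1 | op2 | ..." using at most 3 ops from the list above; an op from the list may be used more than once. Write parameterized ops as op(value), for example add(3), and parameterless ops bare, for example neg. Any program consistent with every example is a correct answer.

mul(-2) | abs

Check, running the answer program on each example:
  44 -> -88 -> 88
  25 -> -50 -> 50
  3 -> -6 -> 6
  30 -> -60 -> 60
  -36 -> 72 -> 72
  -29 -> 58 -> 58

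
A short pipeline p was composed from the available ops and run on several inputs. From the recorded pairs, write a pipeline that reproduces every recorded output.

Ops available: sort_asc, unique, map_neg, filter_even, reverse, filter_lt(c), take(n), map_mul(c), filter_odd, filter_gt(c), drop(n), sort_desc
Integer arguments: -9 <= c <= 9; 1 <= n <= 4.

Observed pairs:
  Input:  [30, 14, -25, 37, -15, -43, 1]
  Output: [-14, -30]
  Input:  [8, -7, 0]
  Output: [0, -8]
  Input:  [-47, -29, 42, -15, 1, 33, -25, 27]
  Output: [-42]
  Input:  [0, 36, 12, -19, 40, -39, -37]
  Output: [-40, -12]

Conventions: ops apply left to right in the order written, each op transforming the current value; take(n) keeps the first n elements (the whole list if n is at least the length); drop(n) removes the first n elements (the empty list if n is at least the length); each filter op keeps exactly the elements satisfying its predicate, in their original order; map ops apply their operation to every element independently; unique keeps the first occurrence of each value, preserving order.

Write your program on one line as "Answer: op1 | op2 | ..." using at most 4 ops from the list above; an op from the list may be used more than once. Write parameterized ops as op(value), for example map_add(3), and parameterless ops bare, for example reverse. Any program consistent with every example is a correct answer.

filter_even | reverse | take(2) | map_neg

Check, running the answer program on each example:
  [30, 14, -25, 37, -15, -43, 1] -> [30, 14] -> [14, 30] -> [14, 30] -> [-14, -30]
  [8, -7, 0] -> [8, 0] -> [0, 8] -> [0, 8] -> [0, -8]
  [-47, -29, 42, -15, 1, 33, -25, 27] -> [42] -> [42] -> [42] -> [-42]
  [0, 36, 12, -19, 40, -39, -37] -> [0, 36, 12, 40] -> [40, 12, 36, 0] -> [40, 12] -> [-40, -12]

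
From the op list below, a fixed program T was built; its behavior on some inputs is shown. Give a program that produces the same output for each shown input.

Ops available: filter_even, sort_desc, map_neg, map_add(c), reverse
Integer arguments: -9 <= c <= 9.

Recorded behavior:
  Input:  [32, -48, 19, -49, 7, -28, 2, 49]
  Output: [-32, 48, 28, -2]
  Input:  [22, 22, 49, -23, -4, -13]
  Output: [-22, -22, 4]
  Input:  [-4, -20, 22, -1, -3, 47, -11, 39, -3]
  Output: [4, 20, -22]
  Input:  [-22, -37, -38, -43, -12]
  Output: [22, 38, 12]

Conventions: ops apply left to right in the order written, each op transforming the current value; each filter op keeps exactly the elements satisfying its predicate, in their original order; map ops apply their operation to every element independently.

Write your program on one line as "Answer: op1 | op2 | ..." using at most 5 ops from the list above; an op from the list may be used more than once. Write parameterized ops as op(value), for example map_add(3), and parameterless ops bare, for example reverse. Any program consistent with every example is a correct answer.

reverse | filter_even | reverse | map_neg

Check, running the answer program on each example:
  [32, -48, 19, -49, 7, -28, 2, 49] -> [49, 2, -28, 7, -49, 19, -48, 32] -> [2, -28, -48, 32] -> [32, -48, -28, 2] -> [-32, 48, 28, -2]
  [22, 22, 49, -23, -4, -13] -> [-13, -4, -23, 49, 22, 22] -> [-4, 22, 22] -> [22, 22, -4] -> [-22, -22, 4]
  [-4, -20, 22, -1, -3, 47, -11, 39, -3] -> [-3, 39, -11, 47, -3, -1, 22, -20, -4] -> [22, -20, -4] -> [-4, -20, 22] -> [4, 20, -22]
  [-22, -37, -38, -43, -12] -> [-12, -43, -38, -37, -22] -> [-12, -38, -22] -> [-22, -38, -12] -> [22, 38, 12]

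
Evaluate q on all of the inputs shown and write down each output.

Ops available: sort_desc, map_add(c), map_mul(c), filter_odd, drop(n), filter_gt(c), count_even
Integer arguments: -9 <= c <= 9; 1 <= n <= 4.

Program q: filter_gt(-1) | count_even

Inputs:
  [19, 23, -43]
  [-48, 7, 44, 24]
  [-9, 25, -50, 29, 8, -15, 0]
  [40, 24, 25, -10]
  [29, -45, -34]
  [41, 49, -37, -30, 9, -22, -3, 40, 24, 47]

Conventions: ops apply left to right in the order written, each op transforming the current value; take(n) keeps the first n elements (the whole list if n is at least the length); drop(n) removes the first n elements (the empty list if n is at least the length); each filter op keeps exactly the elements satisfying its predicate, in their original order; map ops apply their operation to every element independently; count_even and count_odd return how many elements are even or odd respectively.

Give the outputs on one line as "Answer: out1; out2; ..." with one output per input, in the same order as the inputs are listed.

0; 2; 2; 2; 0; 2

Execution, op by op:
  [19, 23, -43] -> [19, 23] -> 0
  [-48, 7, 44, 24] -> [7, 44, 24] -> 2
  [-9, 25, -50, 29, 8, -15, 0] -> [25, 29, 8, 0] -> 2
  [40, 24, 25, -10] -> [40, 24, 25] -> 2
  [29, -45, -34] -> [29] -> 0
  [41, 49, -37, -30, 9, -22, -3, 40, 24, 47] -> [41, 49, 9, 40, 24, 47] -> 2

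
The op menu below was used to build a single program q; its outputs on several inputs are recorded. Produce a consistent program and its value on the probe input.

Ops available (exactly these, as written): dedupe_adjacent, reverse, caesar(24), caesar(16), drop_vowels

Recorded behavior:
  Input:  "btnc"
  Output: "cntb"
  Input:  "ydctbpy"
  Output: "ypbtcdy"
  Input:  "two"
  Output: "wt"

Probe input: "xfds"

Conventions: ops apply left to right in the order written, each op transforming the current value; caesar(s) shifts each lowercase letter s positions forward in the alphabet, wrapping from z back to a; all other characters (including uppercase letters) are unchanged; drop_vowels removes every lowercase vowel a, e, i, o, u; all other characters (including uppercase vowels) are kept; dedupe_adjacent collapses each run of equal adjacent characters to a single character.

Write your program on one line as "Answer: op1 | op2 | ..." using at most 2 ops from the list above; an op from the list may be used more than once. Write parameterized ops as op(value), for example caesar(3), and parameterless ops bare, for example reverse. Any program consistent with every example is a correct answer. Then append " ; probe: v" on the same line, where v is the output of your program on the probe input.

reverse | drop_vowels ; probe: "sdfx"

Check, running the answer program on each example:
  "btnc" -> "cntb" -> "cntb"
  "ydctbpy" -> "ypbtcdy" -> "ypbtcdy"
  "two" -> "owt" -> "wt"
  probe: "xfds" -> "sdfx" -> "sdfx"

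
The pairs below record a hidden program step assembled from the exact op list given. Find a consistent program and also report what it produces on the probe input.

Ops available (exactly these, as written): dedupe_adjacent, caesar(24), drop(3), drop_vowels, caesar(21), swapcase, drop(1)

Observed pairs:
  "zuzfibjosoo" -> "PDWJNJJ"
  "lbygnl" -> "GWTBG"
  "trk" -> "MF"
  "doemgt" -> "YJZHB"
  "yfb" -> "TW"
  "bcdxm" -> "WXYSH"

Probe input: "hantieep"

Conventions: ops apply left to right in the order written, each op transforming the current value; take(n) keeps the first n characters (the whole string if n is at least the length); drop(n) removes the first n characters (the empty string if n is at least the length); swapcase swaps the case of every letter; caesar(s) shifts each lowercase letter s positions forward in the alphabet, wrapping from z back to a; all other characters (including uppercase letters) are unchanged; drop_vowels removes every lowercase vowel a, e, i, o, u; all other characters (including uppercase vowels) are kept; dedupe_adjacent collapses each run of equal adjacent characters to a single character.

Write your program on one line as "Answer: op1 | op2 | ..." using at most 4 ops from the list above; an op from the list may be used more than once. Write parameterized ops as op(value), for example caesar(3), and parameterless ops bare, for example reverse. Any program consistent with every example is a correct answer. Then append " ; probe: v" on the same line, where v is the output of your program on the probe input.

caesar(21) | drop_vowels | swapcase ; probe: "CVDZZK"

Check, running the answer program on each example:
  "zuzfibjosoo" -> "upuadwejnjj" -> "pdwjnjj" -> "PDWJNJJ"
  "lbygnl" -> "gwtbig" -> "gwtbg" -> "GWTBG"
  "trk" -> "omf" -> "mf" -> "MF"
  "doemgt" -> "yjzhbo" -> "yjzhb" -> "YJZHB"
  "yfb" -> "taw" -> "tw" -> "TW"
  "bcdxm" -> "wxysh" -> "wxysh" -> "WXYSH"
  probe: "hantieep" -> "cviodzzk" -> "cvdzzk" -> "CVDZZK"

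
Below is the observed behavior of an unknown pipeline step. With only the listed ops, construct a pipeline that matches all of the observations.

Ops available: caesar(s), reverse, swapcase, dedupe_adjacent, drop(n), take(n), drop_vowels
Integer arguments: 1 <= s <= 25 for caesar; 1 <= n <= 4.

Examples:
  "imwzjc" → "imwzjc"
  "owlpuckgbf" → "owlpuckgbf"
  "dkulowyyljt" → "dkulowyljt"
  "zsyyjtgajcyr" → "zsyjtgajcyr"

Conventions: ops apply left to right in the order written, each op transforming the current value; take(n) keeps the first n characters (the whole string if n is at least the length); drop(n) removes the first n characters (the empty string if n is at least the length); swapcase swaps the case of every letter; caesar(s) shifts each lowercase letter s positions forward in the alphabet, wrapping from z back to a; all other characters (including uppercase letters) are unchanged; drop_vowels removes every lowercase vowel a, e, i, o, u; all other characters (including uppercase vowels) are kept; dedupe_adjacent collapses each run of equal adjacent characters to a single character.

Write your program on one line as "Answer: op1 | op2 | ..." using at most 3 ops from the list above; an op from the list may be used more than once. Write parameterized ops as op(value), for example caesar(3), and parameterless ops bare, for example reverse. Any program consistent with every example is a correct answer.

reverse | dedupe_adjacent | reverse

Check, running the answer program on each example:
  "imwzjc" -> "cjzwmi" -> "cjzwmi" -> "imwzjc"
  "owlpuckgbf" -> "fbgkcuplwo" -> "fbgkcuplwo" -> "owlpuckgbf"
  "dkulowyyljt" -> "tjlyywolukd" -> "tjlywolukd" -> "dkulowyljt"
  "zsyyjtgajcyr" -> "rycjagtjyysz" -> "rycjagtjysz" -> "zsyjtgajcyr"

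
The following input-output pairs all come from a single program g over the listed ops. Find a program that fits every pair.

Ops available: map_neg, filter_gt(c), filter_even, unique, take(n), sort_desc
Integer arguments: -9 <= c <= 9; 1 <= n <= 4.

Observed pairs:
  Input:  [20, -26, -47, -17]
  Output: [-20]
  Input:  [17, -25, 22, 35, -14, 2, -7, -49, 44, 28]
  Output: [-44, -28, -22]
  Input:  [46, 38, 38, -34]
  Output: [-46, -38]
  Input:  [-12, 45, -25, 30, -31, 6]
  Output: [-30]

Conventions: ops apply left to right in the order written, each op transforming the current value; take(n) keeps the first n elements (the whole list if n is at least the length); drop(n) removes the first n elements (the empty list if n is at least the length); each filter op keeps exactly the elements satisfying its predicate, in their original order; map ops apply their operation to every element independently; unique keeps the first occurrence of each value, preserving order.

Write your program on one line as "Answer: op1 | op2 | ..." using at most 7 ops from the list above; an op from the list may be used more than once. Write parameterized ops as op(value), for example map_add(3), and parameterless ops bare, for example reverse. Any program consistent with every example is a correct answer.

filter_even | unique | sort_desc | filter_gt(2) | filter_gt(6) | map_neg

Check, running the answer program on each example:
  [20, -26, -47, -17] -> [20, -26] -> [20, -26] -> [20, -26] -> [20] -> [20] -> [-20]
  [17, -25, 22, 35, -14, 2, -7, -49, 44, 28] -> [22, -14, 2, 44, 28] -> [22, -14, 2, 44, 28] -> [44, 28, 22, 2, -14] -> [44, 28, 22] -> [44, 28, 22] -> [-44, -28, -22]
  [46, 38, 38, -34] -> [46, 38, 38, -34] -> [46, 38, -34] -> [46, 38, -34] -> [46, 38] -> [46, 38] -> [-46, -38]
  [-12, 45, -25, 30, -31, 6] -> [-12, 30, 6] -> [-12, 30, 6] -> [30, 6, -12] -> [30, 6] -> [30] -> [-30]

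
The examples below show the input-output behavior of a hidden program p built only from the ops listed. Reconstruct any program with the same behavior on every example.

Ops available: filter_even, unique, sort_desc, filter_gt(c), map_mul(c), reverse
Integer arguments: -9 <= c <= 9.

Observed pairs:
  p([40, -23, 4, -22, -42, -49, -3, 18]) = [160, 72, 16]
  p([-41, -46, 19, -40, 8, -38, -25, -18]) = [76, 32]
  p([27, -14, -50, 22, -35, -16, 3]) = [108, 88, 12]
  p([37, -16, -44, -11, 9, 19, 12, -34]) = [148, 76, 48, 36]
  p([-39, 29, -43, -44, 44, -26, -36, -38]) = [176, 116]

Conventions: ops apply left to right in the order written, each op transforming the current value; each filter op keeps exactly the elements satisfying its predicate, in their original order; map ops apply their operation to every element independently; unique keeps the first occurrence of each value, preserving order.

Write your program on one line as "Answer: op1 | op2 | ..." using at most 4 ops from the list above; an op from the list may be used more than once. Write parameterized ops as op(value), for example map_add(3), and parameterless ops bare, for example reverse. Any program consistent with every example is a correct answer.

map_mul(4) | reverse | filter_gt(-6) | sort_desc

Check, running the answer program on each example:
  [40, -23, 4, -22, -42, -49, -3, 18] -> [160, -92, 16, -88, -168, -196, -12, 72] -> [72, -12, -196, -168, -88, 16, -92, 160] -> [72, 16, 160] -> [160, 72, 16]
  [-41, -46, 19, -40, 8, -38, -25, -18] -> [-164, -184, 76, -160, 32, -152, -100, -72] -> [-72, -100, -152, 32, -160, 76, -184, -164] -> [32, 76] -> [76, 32]
  [27, -14, -50, 22, -35, -16, 3] -> [108, -56, -200, 88, -140, -64, 12] -> [12, -64, -140, 88, -200, -56, 108] -> [12, 88, 108] -> [108, 88, 12]
  [37, -16, -44, -11, 9, 19, 12, -34] -> [148, -64, -176, -44, 36, 76, 48, -136] -> [-136, 48, 76, 36, -44, -176, -64, 148] -> [48, 76, 36, 148] -> [148, 76, 48, 36]
  [-39, 29, -43, -44, 44, -26, -36, -38] -> [-156, 116, -172, -176, 176, -104, -144, -152] -> [-152, -144, -104, 176, -176, -172, 116, -156] -> [176, 116] -> [176, 116]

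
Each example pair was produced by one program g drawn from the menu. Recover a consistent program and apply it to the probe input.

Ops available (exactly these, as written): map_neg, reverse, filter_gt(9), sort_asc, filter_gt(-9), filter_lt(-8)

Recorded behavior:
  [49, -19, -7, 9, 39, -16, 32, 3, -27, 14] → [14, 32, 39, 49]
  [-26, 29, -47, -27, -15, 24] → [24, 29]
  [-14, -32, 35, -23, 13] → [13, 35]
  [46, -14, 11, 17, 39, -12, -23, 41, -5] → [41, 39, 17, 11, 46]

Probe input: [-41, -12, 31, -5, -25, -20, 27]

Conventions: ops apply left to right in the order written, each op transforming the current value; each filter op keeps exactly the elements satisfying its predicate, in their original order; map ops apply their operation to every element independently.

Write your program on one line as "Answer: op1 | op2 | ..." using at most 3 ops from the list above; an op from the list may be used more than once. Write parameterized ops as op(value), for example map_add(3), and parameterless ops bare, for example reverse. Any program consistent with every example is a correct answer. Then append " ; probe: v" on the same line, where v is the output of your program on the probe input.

filter_gt(9) | reverse ; probe: [27, 31]

Check, running the answer program on each example:
  [49, -19, -7, 9, 39, -16, 32, 3, -27, 14] -> [49, 39, 32, 14] -> [14, 32, 39, 49]
  [-26, 29, -47, -27, -15, 24] -> [29, 24] -> [24, 29]
  [-14, -32, 35, -23, 13] -> [35, 13] -> [13, 35]
  [46, -14, 11, 17, 39, -12, -23, 41, -5] -> [46, 11, 17, 39, 41] -> [41, 39, 17, 11, 46]
  probe: [-41, -12, 31, -5, -25, -20, 27] -> [31, 27] -> [27, 31]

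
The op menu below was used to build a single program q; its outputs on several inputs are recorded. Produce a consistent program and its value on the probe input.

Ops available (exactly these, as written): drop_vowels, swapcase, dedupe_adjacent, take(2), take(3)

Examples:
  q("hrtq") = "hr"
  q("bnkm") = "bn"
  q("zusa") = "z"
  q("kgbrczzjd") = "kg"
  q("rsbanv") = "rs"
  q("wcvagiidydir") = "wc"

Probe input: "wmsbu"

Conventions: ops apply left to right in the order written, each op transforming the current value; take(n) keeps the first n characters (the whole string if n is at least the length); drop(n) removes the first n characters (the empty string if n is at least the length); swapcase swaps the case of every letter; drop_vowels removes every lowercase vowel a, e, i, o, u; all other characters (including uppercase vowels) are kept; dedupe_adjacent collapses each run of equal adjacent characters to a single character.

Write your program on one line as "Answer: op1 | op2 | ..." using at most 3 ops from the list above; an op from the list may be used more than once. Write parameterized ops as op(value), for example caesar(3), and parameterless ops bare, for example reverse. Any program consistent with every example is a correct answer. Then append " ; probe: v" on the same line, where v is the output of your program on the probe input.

take(2) | drop_vowels ; probe: "wm"

Check, running the answer program on each example:
  "hrtq" -> "hr" -> "hr"
  "bnkm" -> "bn" -> "bn"
  "zusa" -> "zu" -> "z"
  "kgbrczzjd" -> "kg" -> "kg"
  "rsbanv" -> "rs" -> "rs"
  "wcvagiidydir" -> "wc" -> "wc"
  probe: "wmsbu" -> "wm" -> "wm"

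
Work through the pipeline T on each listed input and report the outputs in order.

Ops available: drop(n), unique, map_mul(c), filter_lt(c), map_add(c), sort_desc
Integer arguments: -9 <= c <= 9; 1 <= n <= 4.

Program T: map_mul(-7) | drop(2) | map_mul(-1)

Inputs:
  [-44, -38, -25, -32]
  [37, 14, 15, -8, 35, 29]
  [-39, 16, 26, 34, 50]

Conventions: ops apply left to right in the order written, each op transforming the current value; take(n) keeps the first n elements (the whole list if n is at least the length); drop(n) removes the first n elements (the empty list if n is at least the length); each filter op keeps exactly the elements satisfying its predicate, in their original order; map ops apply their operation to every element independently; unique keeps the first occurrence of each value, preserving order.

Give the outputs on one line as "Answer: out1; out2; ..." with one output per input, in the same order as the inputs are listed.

Execution, op by op:
  [-44, -38, -25, -32] -> [308, 266, 175, 224] -> [175, 224] -> [-175, -224]
  [37, 14, 15, -8, 35, 29] -> [-259, -98, -105, 56, -245, -203] -> [-105, 56, -245, -203] -> [105, -56, 245, 203]
  [-39, 16, 26, 34, 50] -> [273, -112, -182, -238, -350] -> [-182, -238, -350] -> [182, 238, 350]

[-175, -224]; [105, -56, 245, 203]; [182, 238, 350]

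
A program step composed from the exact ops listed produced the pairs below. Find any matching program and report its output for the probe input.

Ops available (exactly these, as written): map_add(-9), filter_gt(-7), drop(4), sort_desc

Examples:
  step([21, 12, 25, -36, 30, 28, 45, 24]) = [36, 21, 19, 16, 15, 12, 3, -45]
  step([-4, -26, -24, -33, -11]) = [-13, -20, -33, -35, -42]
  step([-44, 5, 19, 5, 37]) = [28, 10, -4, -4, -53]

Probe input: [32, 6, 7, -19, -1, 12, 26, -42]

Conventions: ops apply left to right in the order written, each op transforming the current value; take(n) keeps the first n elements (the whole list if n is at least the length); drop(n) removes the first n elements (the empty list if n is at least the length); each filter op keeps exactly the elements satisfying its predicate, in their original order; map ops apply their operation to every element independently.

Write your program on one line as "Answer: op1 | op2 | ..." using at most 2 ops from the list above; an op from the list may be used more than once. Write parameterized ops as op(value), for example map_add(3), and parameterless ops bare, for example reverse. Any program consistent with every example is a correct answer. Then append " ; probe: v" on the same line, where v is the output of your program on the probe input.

map_add(-9) | sort_desc ; probe: [23, 17, 3, -2, -3, -10, -28, -51]

Check, running the answer program on each example:
  [21, 12, 25, -36, 30, 28, 45, 24] -> [12, 3, 16, -45, 21, 19, 36, 15] -> [36, 21, 19, 16, 15, 12, 3, -45]
  [-4, -26, -24, -33, -11] -> [-13, -35, -33, -42, -20] -> [-13, -20, -33, -35, -42]
  [-44, 5, 19, 5, 37] -> [-53, -4, 10, -4, 28] -> [28, 10, -4, -4, -53]
  probe: [32, 6, 7, -19, -1, 12, 26, -42] -> [23, -3, -2, -28, -10, 3, 17, -51] -> [23, 17, 3, -2, -3, -10, -28, -51]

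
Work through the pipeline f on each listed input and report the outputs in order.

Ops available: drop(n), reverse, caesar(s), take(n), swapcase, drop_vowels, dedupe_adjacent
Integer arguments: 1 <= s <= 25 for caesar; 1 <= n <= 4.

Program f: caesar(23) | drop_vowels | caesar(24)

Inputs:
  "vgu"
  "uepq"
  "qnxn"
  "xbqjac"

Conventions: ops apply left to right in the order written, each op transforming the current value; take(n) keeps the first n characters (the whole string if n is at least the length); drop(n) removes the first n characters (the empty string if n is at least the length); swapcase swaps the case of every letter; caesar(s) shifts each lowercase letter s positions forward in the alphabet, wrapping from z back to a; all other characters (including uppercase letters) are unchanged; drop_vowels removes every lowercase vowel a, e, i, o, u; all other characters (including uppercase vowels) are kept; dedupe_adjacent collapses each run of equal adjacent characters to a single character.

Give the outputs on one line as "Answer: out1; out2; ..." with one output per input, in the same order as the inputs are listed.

"qbp"; "pzkl"; "lii"; "wlevx"

Execution, op by op:
  "vgu" -> "sdr" -> "sdr" -> "qbp"
  "uepq" -> "rbmn" -> "rbmn" -> "pzkl"
  "qnxn" -> "nkuk" -> "nkk" -> "lii"
  "xbqjac" -> "uyngxz" -> "yngxz" -> "wlevx"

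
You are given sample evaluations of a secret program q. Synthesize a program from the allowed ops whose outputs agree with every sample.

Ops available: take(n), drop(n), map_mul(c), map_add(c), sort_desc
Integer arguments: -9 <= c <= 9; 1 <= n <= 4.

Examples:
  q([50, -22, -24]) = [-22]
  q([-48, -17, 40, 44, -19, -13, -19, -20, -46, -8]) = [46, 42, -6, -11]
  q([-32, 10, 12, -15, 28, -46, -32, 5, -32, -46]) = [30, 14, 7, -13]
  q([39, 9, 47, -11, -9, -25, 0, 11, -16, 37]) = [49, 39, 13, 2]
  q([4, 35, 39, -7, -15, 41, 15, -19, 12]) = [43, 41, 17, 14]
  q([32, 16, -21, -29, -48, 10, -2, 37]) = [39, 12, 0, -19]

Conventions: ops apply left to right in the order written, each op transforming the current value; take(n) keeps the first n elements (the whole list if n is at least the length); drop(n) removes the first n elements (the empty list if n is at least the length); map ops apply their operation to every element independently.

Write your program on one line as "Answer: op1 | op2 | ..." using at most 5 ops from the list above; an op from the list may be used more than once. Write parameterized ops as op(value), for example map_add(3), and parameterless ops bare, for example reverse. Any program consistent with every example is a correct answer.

drop(2) | map_add(2) | sort_desc | take(4)

Check, running the answer program on each example:
  [50, -22, -24] -> [-24] -> [-22] -> [-22] -> [-22]
  [-48, -17, 40, 44, -19, -13, -19, -20, -46, -8] -> [40, 44, -19, -13, -19, -20, -46, -8] -> [42, 46, -17, -11, -17, -18, -44, -6] -> [46, 42, -6, -11, -17, -17, -18, -44] -> [46, 42, -6, -11]
  [-32, 10, 12, -15, 28, -46, -32, 5, -32, -46] -> [12, -15, 28, -46, -32, 5, -32, -46] -> [14, -13, 30, -44, -30, 7, -30, -44] -> [30, 14, 7, -13, -30, -30, -44, -44] -> [30, 14, 7, -13]
  [39, 9, 47, -11, -9, -25, 0, 11, -16, 37] -> [47, -11, -9, -25, 0, 11, -16, 37] -> [49, -9, -7, -23, 2, 13, -14, 39] -> [49, 39, 13, 2, -7, -9, -14, -23] -> [49, 39, 13, 2]
  [4, 35, 39, -7, -15, 41, 15, -19, 12] -> [39, -7, -15, 41, 15, -19, 12] -> [41, -5, -13, 43, 17, -17, 14] -> [43, 41, 17, 14, -5, -13, -17] -> [43, 41, 17, 14]
  [32, 16, -21, -29, -48, 10, -2, 37] -> [-21, -29, -48, 10, -2, 37] -> [-19, -27, -46, 12, 0, 39] -> [39, 12, 0, -19, -27, -46] -> [39, 12, 0, -19]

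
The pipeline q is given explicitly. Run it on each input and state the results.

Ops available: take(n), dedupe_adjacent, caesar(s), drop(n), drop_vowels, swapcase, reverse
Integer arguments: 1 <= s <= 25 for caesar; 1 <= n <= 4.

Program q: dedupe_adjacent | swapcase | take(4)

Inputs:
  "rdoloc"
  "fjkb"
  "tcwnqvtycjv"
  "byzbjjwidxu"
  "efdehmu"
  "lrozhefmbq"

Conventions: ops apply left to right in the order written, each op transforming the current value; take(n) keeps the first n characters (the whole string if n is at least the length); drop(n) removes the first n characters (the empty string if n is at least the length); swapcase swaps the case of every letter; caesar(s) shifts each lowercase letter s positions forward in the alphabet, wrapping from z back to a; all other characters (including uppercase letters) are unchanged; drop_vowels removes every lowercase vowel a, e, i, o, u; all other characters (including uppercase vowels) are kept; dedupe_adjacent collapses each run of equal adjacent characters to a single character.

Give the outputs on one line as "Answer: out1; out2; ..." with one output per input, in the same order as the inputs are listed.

Execution, op by op:
  "rdoloc" -> "rdoloc" -> "RDOLOC" -> "RDOL"
  "fjkb" -> "fjkb" -> "FJKB" -> "FJKB"
  "tcwnqvtycjv" -> "tcwnqvtycjv" -> "TCWNQVTYCJV" -> "TCWN"
  "byzbjjwidxu" -> "byzbjwidxu" -> "BYZBJWIDXU" -> "BYZB"
  "efdehmu" -> "efdehmu" -> "EFDEHMU" -> "EFDE"
  "lrozhefmbq" -> "lrozhefmbq" -> "LROZHEFMBQ" -> "LROZ"

"RDOL"; "FJKB"; "TCWN"; "BYZB"; "EFDE"; "LROZ"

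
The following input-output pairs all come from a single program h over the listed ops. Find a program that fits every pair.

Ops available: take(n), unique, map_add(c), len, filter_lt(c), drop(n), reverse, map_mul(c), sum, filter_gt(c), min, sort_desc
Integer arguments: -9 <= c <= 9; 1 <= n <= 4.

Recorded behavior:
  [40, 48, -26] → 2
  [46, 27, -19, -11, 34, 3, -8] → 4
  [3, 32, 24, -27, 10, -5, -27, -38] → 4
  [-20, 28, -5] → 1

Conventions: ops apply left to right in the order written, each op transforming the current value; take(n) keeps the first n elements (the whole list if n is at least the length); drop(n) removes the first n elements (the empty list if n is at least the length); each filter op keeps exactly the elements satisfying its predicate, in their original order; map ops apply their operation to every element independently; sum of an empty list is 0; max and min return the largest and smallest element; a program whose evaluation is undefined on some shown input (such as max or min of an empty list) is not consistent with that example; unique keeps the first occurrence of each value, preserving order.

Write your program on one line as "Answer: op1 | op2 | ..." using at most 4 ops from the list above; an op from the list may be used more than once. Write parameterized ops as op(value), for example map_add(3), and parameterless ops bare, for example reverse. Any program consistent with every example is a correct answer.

sort_desc | filter_gt(1) | len

Check, running the answer program on each example:
  [40, 48, -26] -> [48, 40, -26] -> [48, 40] -> 2
  [46, 27, -19, -11, 34, 3, -8] -> [46, 34, 27, 3, -8, -11, -19] -> [46, 34, 27, 3] -> 4
  [3, 32, 24, -27, 10, -5, -27, -38] -> [32, 24, 10, 3, -5, -27, -27, -38] -> [32, 24, 10, 3] -> 4
  [-20, 28, -5] -> [28, -5, -20] -> [28] -> 1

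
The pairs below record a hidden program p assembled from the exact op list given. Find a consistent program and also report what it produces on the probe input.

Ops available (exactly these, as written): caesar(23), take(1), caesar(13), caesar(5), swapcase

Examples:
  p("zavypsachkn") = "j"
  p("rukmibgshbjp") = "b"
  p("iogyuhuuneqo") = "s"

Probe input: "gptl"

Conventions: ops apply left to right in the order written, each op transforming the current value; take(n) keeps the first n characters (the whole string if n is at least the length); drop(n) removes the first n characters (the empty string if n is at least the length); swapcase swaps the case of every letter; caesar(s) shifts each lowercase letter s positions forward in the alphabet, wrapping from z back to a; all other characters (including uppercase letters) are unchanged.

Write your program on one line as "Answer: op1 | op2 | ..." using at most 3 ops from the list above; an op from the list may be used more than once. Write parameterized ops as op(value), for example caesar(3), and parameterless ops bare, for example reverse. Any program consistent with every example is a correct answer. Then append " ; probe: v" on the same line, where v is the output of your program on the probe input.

caesar(13) | take(1) | caesar(23) ; probe: "q"

Check, running the answer program on each example:
  "zavypsachkn" -> "mnilcfnpuxa" -> "m" -> "j"
  "rukmibgshbjp" -> "ehxzvotfuowc" -> "e" -> "b"
  "iogyuhuuneqo" -> "vbtlhuhhardb" -> "v" -> "s"
  probe: "gptl" -> "tcgy" -> "t" -> "q"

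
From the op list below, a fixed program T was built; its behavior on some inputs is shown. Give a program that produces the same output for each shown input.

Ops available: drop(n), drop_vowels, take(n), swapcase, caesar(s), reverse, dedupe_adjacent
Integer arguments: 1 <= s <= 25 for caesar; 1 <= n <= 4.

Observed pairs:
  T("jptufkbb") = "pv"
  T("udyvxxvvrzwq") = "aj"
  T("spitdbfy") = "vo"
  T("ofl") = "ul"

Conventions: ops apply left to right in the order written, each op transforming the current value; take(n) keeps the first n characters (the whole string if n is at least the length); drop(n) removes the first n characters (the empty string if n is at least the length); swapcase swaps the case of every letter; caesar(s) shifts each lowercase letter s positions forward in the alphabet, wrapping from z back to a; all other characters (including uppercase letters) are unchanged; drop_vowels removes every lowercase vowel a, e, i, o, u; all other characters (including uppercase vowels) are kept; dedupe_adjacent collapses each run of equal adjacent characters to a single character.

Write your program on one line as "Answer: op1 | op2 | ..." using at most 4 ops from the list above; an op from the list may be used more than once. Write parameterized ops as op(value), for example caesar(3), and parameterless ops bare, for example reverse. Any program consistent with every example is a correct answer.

caesar(8) | drop_vowels | caesar(24) | take(2)

Check, running the answer program on each example:
  "jptufkbb" -> "rxbcnsjj" -> "rxbcnsjj" -> "pvzalqhh" -> "pv"
  "udyvxxvvrzwq" -> "clgdffddzhey" -> "clgdffddzhy" -> "ajebddbbxfw" -> "aj"
  "spitdbfy" -> "axqbljng" -> "xqbljng" -> "vozjhle" -> "vo"
  "ofl" -> "wnt" -> "wnt" -> "ulr" -> "ul"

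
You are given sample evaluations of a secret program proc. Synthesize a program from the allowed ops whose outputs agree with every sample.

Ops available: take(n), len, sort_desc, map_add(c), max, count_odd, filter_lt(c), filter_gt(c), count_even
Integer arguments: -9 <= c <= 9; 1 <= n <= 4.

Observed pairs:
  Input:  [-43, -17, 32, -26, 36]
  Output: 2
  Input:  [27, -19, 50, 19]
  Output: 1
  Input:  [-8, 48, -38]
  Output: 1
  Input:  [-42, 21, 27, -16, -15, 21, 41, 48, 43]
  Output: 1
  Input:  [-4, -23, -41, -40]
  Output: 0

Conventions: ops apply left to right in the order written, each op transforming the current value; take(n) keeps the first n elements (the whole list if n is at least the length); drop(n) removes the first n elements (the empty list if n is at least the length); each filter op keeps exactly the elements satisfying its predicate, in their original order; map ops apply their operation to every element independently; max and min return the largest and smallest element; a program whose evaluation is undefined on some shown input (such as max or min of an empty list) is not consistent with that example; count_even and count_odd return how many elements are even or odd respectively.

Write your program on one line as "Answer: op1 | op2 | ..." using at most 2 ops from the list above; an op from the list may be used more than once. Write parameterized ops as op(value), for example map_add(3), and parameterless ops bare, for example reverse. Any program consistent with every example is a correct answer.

filter_gt(8) | count_even

Check, running the answer program on each example:
  [-43, -17, 32, -26, 36] -> [32, 36] -> 2
  [27, -19, 50, 19] -> [27, 50, 19] -> 1
  [-8, 48, -38] -> [48] -> 1
  [-42, 21, 27, -16, -15, 21, 41, 48, 43] -> [21, 27, 21, 41, 48, 43] -> 1
  [-4, -23, -41, -40] -> [] -> 0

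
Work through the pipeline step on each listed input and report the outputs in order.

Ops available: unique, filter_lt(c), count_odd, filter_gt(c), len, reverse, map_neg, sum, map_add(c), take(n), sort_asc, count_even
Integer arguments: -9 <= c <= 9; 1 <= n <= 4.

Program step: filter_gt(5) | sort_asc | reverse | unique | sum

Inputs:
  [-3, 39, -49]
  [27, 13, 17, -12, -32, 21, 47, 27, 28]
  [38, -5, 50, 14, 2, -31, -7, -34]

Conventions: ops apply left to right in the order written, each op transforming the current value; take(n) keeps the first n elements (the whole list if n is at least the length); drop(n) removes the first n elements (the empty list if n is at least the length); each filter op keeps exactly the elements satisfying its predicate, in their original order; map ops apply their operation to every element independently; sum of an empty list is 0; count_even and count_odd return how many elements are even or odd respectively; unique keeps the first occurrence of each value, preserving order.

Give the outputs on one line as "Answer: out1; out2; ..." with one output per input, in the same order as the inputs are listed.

Execution, op by op:
  [-3, 39, -49] -> [39] -> [39] -> [39] -> [39] -> 39
  [27, 13, 17, -12, -32, 21, 47, 27, 28] -> [27, 13, 17, 21, 47, 27, 28] -> [13, 17, 21, 27, 27, 28, 47] -> [47, 28, 27, 27, 21, 17, 13] -> [47, 28, 27, 21, 17, 13] -> 153
  [38, -5, 50, 14, 2, -31, -7, -34] -> [38, 50, 14] -> [14, 38, 50] -> [50, 38, 14] -> [50, 38, 14] -> 102

39; 153; 102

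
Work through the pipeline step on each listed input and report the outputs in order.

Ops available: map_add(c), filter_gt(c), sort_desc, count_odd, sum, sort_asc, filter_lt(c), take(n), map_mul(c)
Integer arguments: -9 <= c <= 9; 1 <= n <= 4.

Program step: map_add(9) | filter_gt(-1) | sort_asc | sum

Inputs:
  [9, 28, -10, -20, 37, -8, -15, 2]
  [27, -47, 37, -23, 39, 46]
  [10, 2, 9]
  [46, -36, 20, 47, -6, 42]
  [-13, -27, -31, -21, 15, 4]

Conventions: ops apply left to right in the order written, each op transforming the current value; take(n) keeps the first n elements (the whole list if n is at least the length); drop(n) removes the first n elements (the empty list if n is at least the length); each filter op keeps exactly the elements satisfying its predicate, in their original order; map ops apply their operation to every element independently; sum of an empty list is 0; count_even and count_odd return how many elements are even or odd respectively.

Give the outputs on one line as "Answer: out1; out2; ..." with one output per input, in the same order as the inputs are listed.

Execution, op by op:
  [9, 28, -10, -20, 37, -8, -15, 2] -> [18, 37, -1, -11, 46, 1, -6, 11] -> [18, 37, 46, 1, 11] -> [1, 11, 18, 37, 46] -> 113
  [27, -47, 37, -23, 39, 46] -> [36, -38, 46, -14, 48, 55] -> [36, 46, 48, 55] -> [36, 46, 48, 55] -> 185
  [10, 2, 9] -> [19, 11, 18] -> [19, 11, 18] -> [11, 18, 19] -> 48
  [46, -36, 20, 47, -6, 42] -> [55, -27, 29, 56, 3, 51] -> [55, 29, 56, 3, 51] -> [3, 29, 51, 55, 56] -> 194
  [-13, -27, -31, -21, 15, 4] -> [-4, -18, -22, -12, 24, 13] -> [24, 13] -> [13, 24] -> 37

113; 185; 48; 194; 37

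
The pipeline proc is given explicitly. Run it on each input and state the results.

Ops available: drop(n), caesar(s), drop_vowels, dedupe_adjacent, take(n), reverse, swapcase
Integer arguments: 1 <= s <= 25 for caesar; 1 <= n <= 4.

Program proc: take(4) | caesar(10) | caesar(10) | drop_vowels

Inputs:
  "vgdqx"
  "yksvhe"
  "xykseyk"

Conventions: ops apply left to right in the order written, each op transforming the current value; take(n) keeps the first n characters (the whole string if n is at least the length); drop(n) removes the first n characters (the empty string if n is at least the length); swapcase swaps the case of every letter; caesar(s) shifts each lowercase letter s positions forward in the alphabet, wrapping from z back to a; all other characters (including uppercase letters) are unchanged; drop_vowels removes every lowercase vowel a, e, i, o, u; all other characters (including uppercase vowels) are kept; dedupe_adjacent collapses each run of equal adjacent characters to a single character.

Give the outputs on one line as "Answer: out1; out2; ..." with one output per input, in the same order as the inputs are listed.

Execution, op by op:
  "vgdqx" -> "vgdq" -> "fqna" -> "paxk" -> "pxk"
  "yksvhe" -> "yksv" -> "iucf" -> "semp" -> "smp"
  "xykseyk" -> "xyks" -> "hiuc" -> "rsem" -> "rsm"

"pxk"; "smp"; "rsm"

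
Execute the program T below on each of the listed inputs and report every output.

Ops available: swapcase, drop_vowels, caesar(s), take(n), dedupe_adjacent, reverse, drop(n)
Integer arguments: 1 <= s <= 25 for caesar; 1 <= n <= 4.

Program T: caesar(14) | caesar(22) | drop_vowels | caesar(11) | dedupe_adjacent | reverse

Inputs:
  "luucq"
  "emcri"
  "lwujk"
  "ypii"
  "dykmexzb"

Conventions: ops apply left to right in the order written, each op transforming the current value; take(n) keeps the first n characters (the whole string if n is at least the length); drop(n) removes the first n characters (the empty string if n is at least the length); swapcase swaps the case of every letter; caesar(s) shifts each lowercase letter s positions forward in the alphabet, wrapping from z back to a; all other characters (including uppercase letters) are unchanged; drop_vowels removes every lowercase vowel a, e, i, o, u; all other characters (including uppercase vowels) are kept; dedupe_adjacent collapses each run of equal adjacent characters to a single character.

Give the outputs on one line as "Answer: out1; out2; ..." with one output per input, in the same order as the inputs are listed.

Execution, op by op:
  "luucq" -> "ziiqe" -> "veema" -> "vm" -> "gx" -> "gx" -> "xg"
  "emcri" -> "saqfw" -> "owmbs" -> "wmbs" -> "hxmd" -> "hxmd" -> "dmxh"
  "lwujk" -> "zkixy" -> "vgetu" -> "vgt" -> "gre" -> "gre" -> "erg"
  "ypii" -> "mdww" -> "izss" -> "zss" -> "kdd" -> "kd" -> "dk"
  "dykmexzb" -> "rmyaslnp" -> "niuwohjl" -> "nwhjl" -> "yhsuw" -> "yhsuw" -> "wushy"

"xg"; "dmxh"; "erg"; "dk"; "wushy"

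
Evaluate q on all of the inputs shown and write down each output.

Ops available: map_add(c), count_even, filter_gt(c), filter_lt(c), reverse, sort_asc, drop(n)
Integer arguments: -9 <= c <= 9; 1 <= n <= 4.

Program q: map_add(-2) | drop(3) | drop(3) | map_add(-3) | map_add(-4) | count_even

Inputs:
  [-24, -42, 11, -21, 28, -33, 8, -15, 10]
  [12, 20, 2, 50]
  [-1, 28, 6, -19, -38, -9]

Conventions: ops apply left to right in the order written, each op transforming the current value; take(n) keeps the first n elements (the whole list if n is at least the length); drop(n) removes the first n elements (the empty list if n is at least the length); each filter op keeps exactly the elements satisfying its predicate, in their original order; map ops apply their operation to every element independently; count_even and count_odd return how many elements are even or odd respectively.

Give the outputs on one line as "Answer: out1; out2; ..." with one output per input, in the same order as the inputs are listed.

1; 0; 0

Execution, op by op:
  [-24, -42, 11, -21, 28, -33, 8, -15, 10] -> [-26, -44, 9, -23, 26, -35, 6, -17, 8] -> [-23, 26, -35, 6, -17, 8] -> [6, -17, 8] -> [3, -20, 5] -> [-1, -24, 1] -> 1
  [12, 20, 2, 50] -> [10, 18, 0, 48] -> [48] -> [] -> [] -> [] -> 0
  [-1, 28, 6, -19, -38, -9] -> [-3, 26, 4, -21, -40, -11] -> [-21, -40, -11] -> [] -> [] -> [] -> 0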